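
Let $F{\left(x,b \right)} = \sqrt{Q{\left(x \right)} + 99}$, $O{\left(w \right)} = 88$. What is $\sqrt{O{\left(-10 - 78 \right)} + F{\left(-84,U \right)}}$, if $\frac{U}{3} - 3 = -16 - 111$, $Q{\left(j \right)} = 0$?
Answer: $\sqrt{88 + 3 \sqrt{11}} \approx 9.897$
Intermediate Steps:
$U = -372$ ($U = 9 + 3 \left(-16 - 111\right) = 9 + 3 \left(-127\right) = 9 - 381 = -372$)
$F{\left(x,b \right)} = 3 \sqrt{11}$ ($F{\left(x,b \right)} = \sqrt{0 + 99} = \sqrt{99} = 3 \sqrt{11}$)
$\sqrt{O{\left(-10 - 78 \right)} + F{\left(-84,U \right)}} = \sqrt{88 + 3 \sqrt{11}}$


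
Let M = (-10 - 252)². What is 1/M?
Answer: 1/68644 ≈ 1.4568e-5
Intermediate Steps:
M = 68644 (M = (-262)² = 68644)
1/M = 1/68644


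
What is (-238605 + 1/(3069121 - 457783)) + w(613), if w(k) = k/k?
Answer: -623075692151/2611338 ≈ -2.3860e+5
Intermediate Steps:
w(k) = 1
(-238605 + 1/(3069121 - 457783)) + w(613) = (-238605 + 1/(3069121 - 457783)) + 1 = (-238605 + 1/2611338) + 1 = -623078303489/2611338 + 1 = -623075692151/2611338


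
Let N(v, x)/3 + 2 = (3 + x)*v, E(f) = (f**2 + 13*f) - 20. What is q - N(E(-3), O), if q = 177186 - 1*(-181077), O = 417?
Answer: 421269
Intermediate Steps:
E(f) = -20 + f**2 + 13*f
N(v, x) = -6 + 3*v*(3 + x) (N(v, x) = -6 + 3*((3 + x)*v) = -6 + 3*(v*(3 + x)) = -6 + 3*v*(3 + x))
q = 358263 (q = 177186 + 181077 = 358263)
q - N(E(-3), O) = 358263 - (-6 + 9*(-20 + (-3)**2 + 13*(-3)) + 3*(-20 + (-3)**2 + 13*(-3))*417) = 358263 - (-6 + 9*(-20 + 9 - 39) + 3*(-20 + 9 - 39)*417) = 358263 - (-6 + 9*(-50) + 3*(-50)*417) = 358263 - (-6 - 450 - 62550) = 358263 - 1*(-63006) = 358263 + 63006 = 421269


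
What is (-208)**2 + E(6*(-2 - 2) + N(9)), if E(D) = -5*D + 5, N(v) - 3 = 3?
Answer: 43359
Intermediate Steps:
N(v) = 6 (N(v) = 3 + 3 = 6)
E(D) = 5 - 5*D
(-208)**2 + E(6*(-2 - 2) + N(9)) = (-208)**2 + (5 - 5*(6*(-2 - 2) + 6)) = 43264 + (5 - 5*(6*(-4) + 6)) = 43264 + (5 - 5*(-24 + 6)) = 43264 + (5 - 5*(-18)) = 43264 + (5 + 90) = 43264 + 95 = 43359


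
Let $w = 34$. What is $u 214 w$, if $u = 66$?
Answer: $480216$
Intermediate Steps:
$u 214 w = 66 \cdot 214 \cdot 34 = 14124 \cdot 34 = 480216$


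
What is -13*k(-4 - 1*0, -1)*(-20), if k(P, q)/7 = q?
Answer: -1820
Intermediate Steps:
k(P, q) = 7*q
-13*k(-4 - 1*0, -1)*(-20) = -91*(-1)*(-20) = -13*(-7)*(-20) = 91*(-20) = -1820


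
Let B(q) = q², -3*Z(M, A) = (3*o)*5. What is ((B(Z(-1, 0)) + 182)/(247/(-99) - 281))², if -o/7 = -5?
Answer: 9301847311449/787700356 ≈ 11809.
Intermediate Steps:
o = 35 (o = -7*(-5) = 35)
Z(M, A) = -175 (Z(M, A) = -3*35*5/3 = -35*5 = -⅓*525 = -175)
((B(Z(-1, 0)) + 182)/(247/(-99) - 281))² = (((-175)² + 182)/(247/(-99) - 281))² = ((30625 + 182)/(247*(-1/99) - 281))² = (30807/(-247/99 - 281))² = (30807/(-28066/99))² = (30807*(-99/28066))² = (-3049893/28066)² = 9301847311449/787700356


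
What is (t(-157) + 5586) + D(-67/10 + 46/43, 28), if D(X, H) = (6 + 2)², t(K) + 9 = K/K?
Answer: 5642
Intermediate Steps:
t(K) = -8 (t(K) = -9 + K/K = -9 + 1 = -8)
D(X, H) = 64 (D(X, H) = 8² = 64)
(t(-157) + 5586) + D(-67/10 + 46/43, 28) = (-8 + 5586) + 64 = 5578 + 64 = 5642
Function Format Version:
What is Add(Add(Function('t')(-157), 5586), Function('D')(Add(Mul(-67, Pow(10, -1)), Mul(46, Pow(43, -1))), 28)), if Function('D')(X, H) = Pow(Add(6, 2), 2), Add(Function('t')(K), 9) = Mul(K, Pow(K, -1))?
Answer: 5642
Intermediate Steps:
Function('t')(K) = -8 (Function('t')(K) = Add(-9, Mul(K, Pow(K, -1))) = Add(-9, 1) = -8)
Function('D')(X, H) = 64 (Function('D')(X, H) = Pow(8, 2) = 64)
Add(Add(Function('t')(-157), 5586), Function('D')(Add(Mul(-67, Pow(10, -1)), Mul(46, Pow(43, -1))), 28)) = Add(Add(-8, 5586), 64) = Add(5578, 64) = 5642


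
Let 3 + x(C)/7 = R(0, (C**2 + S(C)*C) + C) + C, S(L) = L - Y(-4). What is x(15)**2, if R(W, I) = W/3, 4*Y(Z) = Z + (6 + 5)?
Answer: 7056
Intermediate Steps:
Y(Z) = 11/4 + Z/4 (Y(Z) = (Z + (6 + 5))/4 = (Z + 11)/4 = (11 + Z)/4 = 11/4 + Z/4)
S(L) = -7/4 + L (S(L) = L - (11/4 + (1/4)*(-4)) = L - (11/4 - 1) = L - 1*7/4 = L - 7/4 = -7/4 + L)
R(W, I) = W/3 (R(W, I) = W*(1/3) = W/3)
x(C) = -21 + 7*C (x(C) = -21 + 7*((1/3)*0 + C) = -21 + 7*(0 + C) = -21 + 7*C)
x(15)**2 = (-21 + 7*15)**2 = (-21 + 105)**2 = 84**2 = 7056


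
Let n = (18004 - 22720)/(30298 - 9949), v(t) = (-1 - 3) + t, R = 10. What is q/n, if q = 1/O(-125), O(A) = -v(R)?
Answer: 2261/3144 ≈ 0.71915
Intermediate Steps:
v(t) = -4 + t
n = -524/2261 (n = -4716/20349 = -4716*1/20349 = -524/2261 ≈ -0.23176)
O(A) = -6 (O(A) = -(-4 + 10) = -1*6 = -6)
q = -1/6 (q = 1/(-6) = -1/6 ≈ -0.16667)
q/n = -1/(6*(-524/2261)) = -1/6*(-2261/524) = 2261/3144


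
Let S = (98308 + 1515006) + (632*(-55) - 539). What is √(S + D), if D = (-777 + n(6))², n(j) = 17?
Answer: 11*√17815 ≈ 1468.2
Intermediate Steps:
D = 577600 (D = (-777 + 17)² = (-760)² = 577600)
S = 1578015 (S = 1613314 + (-34760 - 539) = 1613314 - 35299 = 1578015)
√(S + D) = √(1578015 + 577600) = √2155615 = 11*√17815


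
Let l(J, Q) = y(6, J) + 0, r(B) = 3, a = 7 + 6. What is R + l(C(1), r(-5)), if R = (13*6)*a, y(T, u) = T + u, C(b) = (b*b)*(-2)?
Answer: 1018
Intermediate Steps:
C(b) = -2*b² (C(b) = b²*(-2) = -2*b²)
a = 13
R = 1014 (R = (13*6)*13 = 78*13 = 1014)
l(J, Q) = 6 + J (l(J, Q) = (6 + J) + 0 = 6 + J)
R + l(C(1), r(-5)) = 1014 + (6 - 2*1²) = 1014 + (6 - 2*1) = 1014 + (6 - 2) = 1014 + 4 = 1018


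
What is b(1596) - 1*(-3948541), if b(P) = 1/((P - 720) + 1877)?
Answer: 10870333374/2753 ≈ 3.9485e+6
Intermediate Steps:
b(P) = 1/(1157 + P) (b(P) = 1/((-720 + P) + 1877) = 1/(1157 + P))
b(1596) - 1*(-3948541) = 1/(1157 + 1596) - 1*(-3948541) = 1/2753 + 3948541 = 10870333374/2753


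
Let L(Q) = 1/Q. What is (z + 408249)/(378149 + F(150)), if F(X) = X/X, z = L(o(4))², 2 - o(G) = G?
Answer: 1632997/1512600 ≈ 1.0796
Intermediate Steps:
o(G) = 2 - G
z = ¼ (z = (1/(2 - 1*4))² = (1/(2 - 4))² = (1/(-2))² = (-½)² = ¼ ≈ 0.25000)
F(X) = 1
(z + 408249)/(378149 + F(150)) = (¼ + 408249)/(378149 + 1) = (1632997/4)/378150 = (1632997/4)*(1/378150) = 1632997/1512600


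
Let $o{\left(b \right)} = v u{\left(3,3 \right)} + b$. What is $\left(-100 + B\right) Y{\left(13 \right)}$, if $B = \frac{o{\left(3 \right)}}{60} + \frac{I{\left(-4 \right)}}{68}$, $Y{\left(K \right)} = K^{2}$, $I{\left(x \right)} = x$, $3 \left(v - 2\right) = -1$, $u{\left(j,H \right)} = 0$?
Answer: $- \frac{5746507}{340} \approx -16902.0$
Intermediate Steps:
$v = \frac{5}{3}$ ($v = 2 + \frac{1}{3} \left(-1\right) = 2 - \frac{1}{3} = \frac{5}{3} \approx 1.6667$)
$o{\left(b \right)} = b$ ($o{\left(b \right)} = \frac{5}{3} \cdot 0 + b = 0 + b = b$)
$B = - \frac{3}{340}$ ($B = \frac{3}{60} - \frac{4}{68} = 3 \cdot \frac{1}{60} - \frac{1}{17} = \frac{1}{20} - \frac{1}{17} = - \frac{3}{340} \approx -0.0088235$)
$\left(-100 + B\right) Y{\left(13 \right)} = \left(-100 - \frac{3}{340}\right) 13^{2} = \left(- \frac{34003}{340}\right) 169 = - \frac{5746507}{340}$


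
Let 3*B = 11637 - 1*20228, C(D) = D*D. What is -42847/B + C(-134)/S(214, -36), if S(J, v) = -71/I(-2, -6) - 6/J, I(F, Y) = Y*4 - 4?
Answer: 42102606959/5867653 ≈ 7175.4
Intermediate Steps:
I(F, Y) = -4 + 4*Y (I(F, Y) = 4*Y - 4 = -4 + 4*Y)
C(D) = D²
S(J, v) = 71/28 - 6/J (S(J, v) = -71/(-4 + 4*(-6)) - 6/J = -71/(-4 - 24) - 6/J = -71/(-28) - 6/J = -71*(-1/28) - 6/J = 71/28 - 6/J)
B = -8591/3 (B = (11637 - 1*20228)/3 = (11637 - 20228)/3 = (⅓)*(-8591) = -8591/3 ≈ -2863.7)
-42847/B + C(-134)/S(214, -36) = -42847/(-8591/3) + (-134)²/(71/28 - 6/214) = -42847*(-3/8591) + 17956/(71/28 - 6*1/214) = 128541/8591 + 17956/(71/28 - 3/107) = 128541/8591 + 17956/(7513/2996) = 128541/8591 + 17956*(2996/7513) = 128541/8591 + 53796176/7513 = 42102606959/5867653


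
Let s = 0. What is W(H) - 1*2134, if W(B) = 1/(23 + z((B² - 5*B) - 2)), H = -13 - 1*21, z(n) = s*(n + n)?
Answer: -49081/23 ≈ -2134.0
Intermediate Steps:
z(n) = 0 (z(n) = 0*(n + n) = 0*(2*n) = 0)
H = -34 (H = -13 - 21 = -34)
W(B) = 1/23 (W(B) = 1/(23 + 0) = 1/23)
W(H) - 1*2134 = 1/23 - 1*2134 = 1/23 - 2134 = -49081/23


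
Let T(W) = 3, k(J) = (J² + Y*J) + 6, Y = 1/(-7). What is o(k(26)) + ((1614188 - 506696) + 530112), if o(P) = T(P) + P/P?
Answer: 1637608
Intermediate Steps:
Y = -⅐ ≈ -0.14286
k(J) = 6 + J² - J/7 (k(J) = (J² - J/7) + 6 = 6 + J² - J/7)
o(P) = 4 (o(P) = 3 + P/P = 3 + 1 = 4)
o(k(26)) + ((1614188 - 506696) + 530112) = 4 + ((1614188 - 506696) + 530112) = 4 + (1107492 + 530112) = 4 + 1637604 = 1637608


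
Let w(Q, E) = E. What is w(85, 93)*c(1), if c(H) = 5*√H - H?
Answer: 372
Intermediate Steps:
c(H) = -H + 5*√H
w(85, 93)*c(1) = 93*(-1*1 + 5*√1) = 93*(-1 + 5*1) = 93*(-1 + 5) = 93*4 = 372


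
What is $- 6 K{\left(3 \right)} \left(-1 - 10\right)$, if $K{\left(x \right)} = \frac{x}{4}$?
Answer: $\frac{99}{2} \approx 49.5$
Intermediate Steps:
$K{\left(x \right)} = \frac{x}{4}$ ($K{\left(x \right)} = x \frac{1}{4} = \frac{x}{4}$)
$- 6 K{\left(3 \right)} \left(-1 - 10\right) = - 6 \cdot \frac{1}{4} \cdot 3 \left(-1 - 10\right) = \left(-6\right) \frac{3}{4} \left(-11\right) = \left(- \frac{9}{2}\right) \left(-11\right) = \frac{99}{2}$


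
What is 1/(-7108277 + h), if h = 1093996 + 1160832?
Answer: -1/4853449 ≈ -2.0604e-7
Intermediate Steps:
h = 2254828
1/(-7108277 + h) = 1/(-7108277 + 2254828) = 1/(-4853449) = -1/4853449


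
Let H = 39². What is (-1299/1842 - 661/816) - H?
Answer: -381408343/250512 ≈ -1522.5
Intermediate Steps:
H = 1521
(-1299/1842 - 661/816) - H = (-1299/1842 - 661/816) - 1*1521 = (-1299*1/1842 - 661*1/816) - 1521 = (-433/614 - 661/816) - 1521 = -379591/250512 - 1521 = -381408343/250512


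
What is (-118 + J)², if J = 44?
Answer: 5476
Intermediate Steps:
(-118 + J)² = (-118 + 44)² = (-74)² = 5476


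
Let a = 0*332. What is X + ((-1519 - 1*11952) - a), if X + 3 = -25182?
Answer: -38656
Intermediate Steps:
X = -25185 (X = -3 - 25182 = -25185)
a = 0
X + ((-1519 - 1*11952) - a) = -25185 + ((-1519 - 1*11952) - 1*0) = -25185 + ((-1519 - 11952) + 0) = -25185 + (-13471 + 0) = -25185 - 13471 = -38656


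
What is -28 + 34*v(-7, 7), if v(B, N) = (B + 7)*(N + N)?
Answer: -28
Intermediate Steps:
v(B, N) = 2*N*(7 + B) (v(B, N) = (7 + B)*(2*N) = 2*N*(7 + B))
-28 + 34*v(-7, 7) = -28 + 34*(2*7*(7 - 7)) = -28 + 34*(2*7*0) = -28 + 34*0 = -28 + 0 = -28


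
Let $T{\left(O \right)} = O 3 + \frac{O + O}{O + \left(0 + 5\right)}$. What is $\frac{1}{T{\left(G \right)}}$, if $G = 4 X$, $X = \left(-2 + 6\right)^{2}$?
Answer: $\frac{69}{13376} \approx 0.0051585$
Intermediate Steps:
$X = 16$ ($X = 4^{2} = 16$)
$G = 64$ ($G = 4 \cdot 16 = 64$)
$T{\left(O \right)} = 3 O + \frac{2 O}{5 + O}$ ($T{\left(O \right)} = 3 O + \frac{2 O}{O + 5} = 3 O + \frac{2 O}{5 + O}$)
$\frac{1}{T{\left(G \right)}} = \frac{1}{64 \frac{1}{5 + 64} \left(17 + 3 \cdot 64\right)} = \frac{1}{64 \cdot \frac{1}{69} \left(17 + 192\right)} = \frac{1}{64 \cdot \frac{1}{69} \cdot 209} = \frac{1}{\frac{13376}{69}} = \frac{69}{13376}$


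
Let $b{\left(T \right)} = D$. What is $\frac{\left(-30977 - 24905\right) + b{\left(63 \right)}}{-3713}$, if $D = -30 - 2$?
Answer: $\frac{55914}{3713} \approx 15.059$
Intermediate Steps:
$D = -32$ ($D = -30 - 2 = -32$)
$b{\left(T \right)} = -32$
$\frac{\left(-30977 - 24905\right) + b{\left(63 \right)}}{-3713} = \frac{\left(-30977 - 24905\right) - 32}{-3713} = \left(-55882 - 32\right) \left(- \frac{1}{3713}\right) = \left(-55914\right) \left(- \frac{1}{3713}\right) = \frac{55914}{3713}$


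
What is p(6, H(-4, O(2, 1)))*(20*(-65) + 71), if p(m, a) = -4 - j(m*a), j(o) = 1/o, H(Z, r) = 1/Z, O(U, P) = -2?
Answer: 12290/3 ≈ 4096.7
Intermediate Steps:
p(m, a) = -4 - 1/(a*m) (p(m, a) = -4 - 1/(m*a) = -4 - 1/(a*m))
p(6, H(-4, O(2, 1)))*(20*(-65) + 71) = (-4 - 1/(1/(-4)*6))*(20*(-65) + 71) = (-4 - 1*⅙/(-¼))*(-1300 + 71) = (-4 - 1*(-4)*⅙)*(-1229) = (-4 + ⅔)*(-1229) = -10/3*(-1229) = 12290/3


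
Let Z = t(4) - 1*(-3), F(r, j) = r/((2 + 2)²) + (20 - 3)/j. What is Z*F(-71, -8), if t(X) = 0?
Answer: -315/16 ≈ -19.688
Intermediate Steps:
F(r, j) = 17/j + r/16 (F(r, j) = r/(4²) + 17/j = r/16 + 17/j = 17/j + r/16)
Z = 3 (Z = 0 - 1*(-3) = 0 + 3 = 3)
Z*F(-71, -8) = 3*(17/(-8) + (1/16)*(-71)) = 3*(17*(-⅛) - 71/16) = 3*(-17/8 - 71/16) = 3*(-105/16) = -315/16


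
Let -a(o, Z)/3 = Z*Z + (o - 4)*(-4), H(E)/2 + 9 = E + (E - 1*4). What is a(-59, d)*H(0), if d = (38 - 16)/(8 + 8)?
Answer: 633711/32 ≈ 19803.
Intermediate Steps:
H(E) = -26 + 4*E (H(E) = -18 + 2*(E + (E - 1*4)) = -18 + 2*(E + (E - 4)) = -18 + 2*(E + (-4 + E)) = -18 + 2*(-4 + 2*E) = -18 + (-8 + 4*E) = -26 + 4*E)
d = 11/8 (d = 22/16 = 22*(1/16) = 11/8 ≈ 1.3750)
a(o, Z) = -48 - 3*Z**2 + 12*o (a(o, Z) = -3*(Z*Z + (o - 4)*(-4)) = -3*(Z**2 + (-4 + o)*(-4)) = -3*(Z**2 + (16 - 4*o)) = -3*(16 + Z**2 - 4*o) = -48 - 3*Z**2 + 12*o)
a(-59, d)*H(0) = (-48 - 3*(11/8)**2 + 12*(-59))*(-26 + 4*0) = (-48 - 3*121/64 - 708)*(-26 + 0) = (-48 - 363/64 - 708)*(-26) = -48747/64*(-26) = 633711/32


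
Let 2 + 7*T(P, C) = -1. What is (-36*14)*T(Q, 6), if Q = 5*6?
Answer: 216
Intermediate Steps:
Q = 30
T(P, C) = -3/7 (T(P, C) = -2/7 + (⅐)*(-1) = -2/7 - ⅐ = -3/7)
(-36*14)*T(Q, 6) = -36*14*(-3/7) = -504*(-3/7) = 216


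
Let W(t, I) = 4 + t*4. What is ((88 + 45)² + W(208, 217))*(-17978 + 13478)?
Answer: -83362500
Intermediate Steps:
W(t, I) = 4 + 4*t
((88 + 45)² + W(208, 217))*(-17978 + 13478) = ((88 + 45)² + (4 + 4*208))*(-17978 + 13478) = (133² + (4 + 832))*(-4500) = (17689 + 836)*(-4500) = 18525*(-4500) = -83362500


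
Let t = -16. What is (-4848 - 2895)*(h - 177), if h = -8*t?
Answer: 379407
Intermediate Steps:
h = 128 (h = -8*(-16) = 128)
(-4848 - 2895)*(h - 177) = (-4848 - 2895)*(128 - 177) = -7743*(-49) = 379407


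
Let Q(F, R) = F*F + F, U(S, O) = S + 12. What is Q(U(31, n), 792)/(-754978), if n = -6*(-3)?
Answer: -946/377489 ≈ -0.0025060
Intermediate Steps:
n = 18
U(S, O) = 12 + S
Q(F, R) = F + F² (Q(F, R) = F² + F = F + F²)
Q(U(31, n), 792)/(-754978) = ((12 + 31)*(1 + (12 + 31)))/(-754978) = (43*(1 + 43))*(-1/754978) = (43*44)*(-1/754978) = 1892*(-1/754978) = -946/377489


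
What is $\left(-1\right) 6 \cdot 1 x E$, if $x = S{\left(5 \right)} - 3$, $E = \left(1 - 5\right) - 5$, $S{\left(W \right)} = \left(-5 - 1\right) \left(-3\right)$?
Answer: $810$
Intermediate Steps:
$S{\left(W \right)} = 18$ ($S{\left(W \right)} = \left(-6\right) \left(-3\right) = 18$)
$E = -9$ ($E = -4 - 5 = -9$)
$x = 15$ ($x = 18 - 3 = 15$)
$\left(-1\right) 6 \cdot 1 x E = \left(-1\right) 6 \cdot 1 \cdot 15 \left(-9\right) = \left(-6\right) 1 \cdot 15 \left(-9\right) = \left(-6\right) 15 \left(-9\right) = \left(-90\right) \left(-9\right) = 810$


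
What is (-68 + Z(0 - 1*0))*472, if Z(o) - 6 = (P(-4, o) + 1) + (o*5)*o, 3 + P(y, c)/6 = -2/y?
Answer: -35872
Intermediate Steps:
P(y, c) = -18 - 12/y (P(y, c) = -18 + 6*(-2/y) = -18 - 12/y)
Z(o) = -8 + 5*o**2 (Z(o) = 6 + (((-18 - 12/(-4)) + 1) + (o*5)*o) = 6 + (((-18 - 12*(-1/4)) + 1) + (5*o)*o) = 6 + (((-18 + 3) + 1) + 5*o**2) = 6 + ((-15 + 1) + 5*o**2) = 6 + (-14 + 5*o**2) = -8 + 5*o**2)
(-68 + Z(0 - 1*0))*472 = (-68 + (-8 + 5*(0 - 1*0)**2))*472 = (-68 + (-8 + 5*(0 + 0)**2))*472 = (-68 + (-8 + 5*0**2))*472 = (-68 + (-8 + 5*0))*472 = (-68 + (-8 + 0))*472 = (-68 - 8)*472 = -76*472 = -35872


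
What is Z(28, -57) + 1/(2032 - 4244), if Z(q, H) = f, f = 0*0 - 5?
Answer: -11061/2212 ≈ -5.0005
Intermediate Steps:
f = -5 (f = 0 - 5 = -5)
Z(q, H) = -5
Z(28, -57) + 1/(2032 - 4244) = -5 + 1/(2032 - 4244) = -5 + 1/(-2212) = -5 - 1/2212 = -11061/2212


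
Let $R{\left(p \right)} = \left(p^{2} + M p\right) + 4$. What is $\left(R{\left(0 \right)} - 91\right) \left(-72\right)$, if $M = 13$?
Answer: $6264$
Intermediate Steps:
$R{\left(p \right)} = 4 + p^{2} + 13 p$ ($R{\left(p \right)} = \left(p^{2} + 13 p\right) + 4 = 4 + p^{2} + 13 p$)
$\left(R{\left(0 \right)} - 91\right) \left(-72\right) = \left(\left(4 + 0^{2} + 13 \cdot 0\right) - 91\right) \left(-72\right) = \left(\left(4 + 0 + 0\right) - 91\right) \left(-72\right) = \left(4 - 91\right) \left(-72\right) = \left(-87\right) \left(-72\right) = 6264$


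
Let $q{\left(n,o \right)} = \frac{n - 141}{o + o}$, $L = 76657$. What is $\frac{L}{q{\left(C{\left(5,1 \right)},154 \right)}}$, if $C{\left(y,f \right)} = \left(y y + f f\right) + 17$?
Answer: $-240922$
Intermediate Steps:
$C{\left(y,f \right)} = 17 + f^{2} + y^{2}$ ($C{\left(y,f \right)} = \left(y^{2} + f^{2}\right) + 17 = \left(f^{2} + y^{2}\right) + 17 = 17 + f^{2} + y^{2}$)
$q{\left(n,o \right)} = \frac{-141 + n}{2 o}$
$\frac{L}{q{\left(C{\left(5,1 \right)},154 \right)}} = \frac{76657}{\frac{1}{2} \cdot \frac{1}{154} \left(-141 + \left(17 + 1^{2} + 5^{2}\right)\right)} = \frac{76657}{\frac{1}{2} \cdot \frac{1}{154} \left(-141 + \left(17 + 1 + 25\right)\right)} = \frac{76657}{\frac{1}{2} \cdot \frac{1}{154} \left(-141 + 43\right)} = \frac{76657}{\frac{1}{2} \cdot \frac{1}{154} \left(-98\right)} = \frac{76657}{- \frac{7}{22}} = 76657 \left(- \frac{22}{7}\right) = -240922$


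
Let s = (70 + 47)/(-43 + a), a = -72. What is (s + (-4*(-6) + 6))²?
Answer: 11108889/13225 ≈ 839.99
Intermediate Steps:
s = -117/115 (s = (70 + 47)/(-43 - 72) = 117/(-115) = 117*(-1/115) = -117/115 ≈ -1.0174)
(s + (-4*(-6) + 6))² = (-117/115 + (-4*(-6) + 6))² = (-117/115 + (24 + 6))² = (-117/115 + 30)² = (3333/115)² = 11108889/13225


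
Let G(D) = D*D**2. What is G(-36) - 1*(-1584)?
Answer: -45072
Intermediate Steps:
G(D) = D**3
G(-36) - 1*(-1584) = (-36)**3 - 1*(-1584) = -46656 + 1584 = -45072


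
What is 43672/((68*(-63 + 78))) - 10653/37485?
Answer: 531431/12495 ≈ 42.531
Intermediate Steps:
43672/((68*(-63 + 78))) - 10653/37485 = 43672/((68*15)) - 10653*1/37485 = 43672/1020 - 3551/12495 = 43672*(1/1020) - 3551/12495 = 10918/255 - 3551/12495 = 531431/12495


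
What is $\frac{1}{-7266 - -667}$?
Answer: $- \frac{1}{6599} \approx -0.00015154$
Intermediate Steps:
$\frac{1}{-7266 - -667} = \frac{1}{-7266 + 667} = \frac{1}{-6599} = - \frac{1}{6599}$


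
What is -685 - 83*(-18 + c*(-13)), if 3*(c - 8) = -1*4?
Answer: 24007/3 ≈ 8002.3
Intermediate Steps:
c = 20/3 (c = 8 + (-1*4)/3 = 8 + (1/3)*(-4) = 8 - 4/3 = 20/3 ≈ 6.6667)
-685 - 83*(-18 + c*(-13)) = -685 - 83*(-18 + (20/3)*(-13)) = -685 - 83*(-18 - 260/3) = -685 - 83*(-314/3) = -685 + 26062/3 = 24007/3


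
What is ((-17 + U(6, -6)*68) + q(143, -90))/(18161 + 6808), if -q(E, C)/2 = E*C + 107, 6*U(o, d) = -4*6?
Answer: 25237/24969 ≈ 1.0107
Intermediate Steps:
U(o, d) = -4 (U(o, d) = (-4*6)/6 = (⅙)*(-24) = -4)
q(E, C) = -214 - 2*C*E (q(E, C) = -2*(E*C + 107) = -2*(C*E + 107) = -2*(107 + C*E) = -214 - 2*C*E)
((-17 + U(6, -6)*68) + q(143, -90))/(18161 + 6808) = ((-17 - 4*68) + (-214 - 2*(-90)*143))/(18161 + 6808) = ((-17 - 272) + (-214 + 25740))/24969 = (-289 + 25526)*(1/24969) = 25237*(1/24969) = 25237/24969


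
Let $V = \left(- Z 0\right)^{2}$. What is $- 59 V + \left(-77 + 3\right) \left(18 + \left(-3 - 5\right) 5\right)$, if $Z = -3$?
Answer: $1628$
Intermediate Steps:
$V = 0$ ($V = \left(\left(-1\right) \left(-3\right) 0\right)^{2} = \left(3 \cdot 0\right)^{2} = 0^{2} = 0$)
$- 59 V + \left(-77 + 3\right) \left(18 + \left(-3 - 5\right) 5\right) = \left(-59\right) 0 + \left(-77 + 3\right) \left(18 + \left(-3 - 5\right) 5\right) = 0 - 74 \left(18 - 40\right) = 0 - -1628 = 0 + 1628 = 1628$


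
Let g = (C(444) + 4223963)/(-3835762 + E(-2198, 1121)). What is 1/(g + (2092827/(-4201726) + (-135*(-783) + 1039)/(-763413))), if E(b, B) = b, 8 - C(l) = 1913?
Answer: -146557631340788220/254715822051010081 ≈ -0.57538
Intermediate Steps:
C(l) = -1905 (C(l) = 8 - 1*1913 = 8 - 1913 = -1905)
g = -2111029/1918980 (g = (-1905 + 4223963)/(-3835762 - 2198) = 4222058/(-3837960) = 4222058*(-1/3837960) = -2111029/1918980 ≈ -1.1001)
1/(g + (2092827/(-4201726) + (-135*(-783) + 1039)/(-763413))) = 1/(-2111029/1918980 + (2092827/(-4201726) + (-135*(-783) + 1039)/(-763413))) = 1/(-2111029/1918980 + (2092827*(-1/4201726) + (105705 + 1039)*(-1/763413))) = 1/(-2111029/1918980 + (-2092827/4201726 + 106744*(-1/763413))) = 1/(-2111029/1918980 + (-2092827/4201726 - 106744/763413)) = 1/(-2111029/1918980 - 2046200378695/3207652250838) = 1/(-254715822051010081/146557631340788220) = -146557631340788220/254715822051010081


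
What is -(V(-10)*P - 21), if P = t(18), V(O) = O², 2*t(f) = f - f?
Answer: 21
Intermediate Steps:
t(f) = 0 (t(f) = (f - f)/2 = (½)*0 = 0)
P = 0
-(V(-10)*P - 21) = -((-10)²*0 - 21) = -(100*0 - 21) = -(0 - 21) = -1*(-21) = 21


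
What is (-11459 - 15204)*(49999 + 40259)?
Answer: -2406549054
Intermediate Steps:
(-11459 - 15204)*(49999 + 40259) = -26663*90258 = -2406549054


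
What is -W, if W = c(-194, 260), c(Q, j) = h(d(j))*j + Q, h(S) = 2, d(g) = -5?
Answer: -326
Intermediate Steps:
c(Q, j) = Q + 2*j (c(Q, j) = 2*j + Q = Q + 2*j)
W = 326 (W = -194 + 2*260 = -194 + 520 = 326)
-W = -1*326 = -326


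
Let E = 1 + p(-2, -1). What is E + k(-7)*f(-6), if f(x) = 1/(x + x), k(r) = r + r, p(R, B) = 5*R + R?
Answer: -59/6 ≈ -9.8333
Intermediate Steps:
p(R, B) = 6*R
k(r) = 2*r
E = -11 (E = 1 + 6*(-2) = 1 - 12 = -11)
f(x) = 1/(2*x)
E + k(-7)*f(-6) = -11 + (2*(-7))*((½)/(-6)) = -11 - 7*(-1)/6 = -11 - 14*(-1/12) = -11 + 7/6 = -59/6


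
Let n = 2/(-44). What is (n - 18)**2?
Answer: 157609/484 ≈ 325.64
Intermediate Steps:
n = -1/22 (n = 2*(-1/44) = -1/22 ≈ -0.045455)
(n - 18)**2 = (-1/22 - 18)**2 = (-397/22)**2 = 157609/484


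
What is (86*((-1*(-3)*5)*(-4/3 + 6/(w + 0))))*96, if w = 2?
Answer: 206400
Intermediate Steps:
(86*((-1*(-3)*5)*(-4/3 + 6/(w + 0))))*96 = (86*((-1*(-3)*5)*(-4/3 + 6/(2 + 0))))*96 = (86*((3*5)*(-4*1/3 + 6/2)))*96 = (86*(15*(-4/3 + 6*(1/2))))*96 = (86*(15*(-4/3 + 3)))*96 = (86*(15*(5/3)))*96 = (86*25)*96 = 2150*96 = 206400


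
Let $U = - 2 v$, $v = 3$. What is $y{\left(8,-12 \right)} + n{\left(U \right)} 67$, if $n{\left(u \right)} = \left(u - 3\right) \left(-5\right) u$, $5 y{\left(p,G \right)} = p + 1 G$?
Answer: $- \frac{90454}{5} \approx -18091.0$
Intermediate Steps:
$U = -6$ ($U = \left(-2\right) 3 = -6$)
$y{\left(p,G \right)} = \frac{G}{5} + \frac{p}{5}$ ($y{\left(p,G \right)} = \frac{p + 1 G}{5} = \frac{p + G}{5} = \frac{G + p}{5} = \frac{G}{5} + \frac{p}{5}$)
$n{\left(u \right)} = u \left(15 - 5 u\right)$ ($n{\left(u \right)} = \left(-3 + u\right) \left(-5\right) u = \left(15 - 5 u\right) u = u \left(15 - 5 u\right)$)
$y{\left(8,-12 \right)} + n{\left(U \right)} 67 = \left(\frac{1}{5} \left(-12\right) + \frac{1}{5} \cdot 8\right) + 5 \left(-6\right) \left(3 - -6\right) 67 = \left(- \frac{12}{5} + \frac{8}{5}\right) + 5 \left(-6\right) \left(3 + 6\right) 67 = - \frac{4}{5} + 5 \left(-6\right) 9 \cdot 67 = - \frac{4}{5} - 18090 = - \frac{90454}{5}$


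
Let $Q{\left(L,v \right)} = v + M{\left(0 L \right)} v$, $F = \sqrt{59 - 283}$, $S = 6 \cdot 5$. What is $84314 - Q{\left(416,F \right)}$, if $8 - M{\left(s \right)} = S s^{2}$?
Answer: $84314 - 36 i \sqrt{14} \approx 84314.0 - 134.7 i$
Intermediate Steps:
$S = 30$
$F = 4 i \sqrt{14}$ ($F = \sqrt{-224} = 4 i \sqrt{14} \approx 14.967 i$)
$M{\left(s \right)} = 8 - 30 s^{2}$
$Q{\left(L,v \right)} = 9 v$ ($Q{\left(L,v \right)} = v + \left(8 - 30 \left(0 L\right)^{2}\right) v = v + \left(8 - 30 \cdot 0^{2}\right) v = v + \left(8 - 0\right) v = v + \left(8 + 0\right) v = v + 8 v = 9 v$)
$84314 - Q{\left(416,F \right)} = 84314 - 9 \cdot 4 i \sqrt{14} = 84314 - 36 i \sqrt{14}$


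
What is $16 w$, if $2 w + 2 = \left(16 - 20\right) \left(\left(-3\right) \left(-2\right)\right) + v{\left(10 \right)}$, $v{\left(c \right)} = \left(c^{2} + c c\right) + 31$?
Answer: $1640$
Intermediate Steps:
$v{\left(c \right)} = 31 + 2 c^{2}$ ($v{\left(c \right)} = \left(c^{2} + c^{2}\right) + 31 = 2 c^{2} + 31 = 31 + 2 c^{2}$)
$w = \frac{205}{2}$ ($w = -1 + \frac{\left(16 - 20\right) \left(\left(-3\right) \left(-2\right)\right) + \left(31 + 2 \cdot 10^{2}\right)}{2} = -1 + \frac{\left(-4\right) 6 + \left(31 + 2 \cdot 100\right)}{2} = -1 + \frac{-24 + \left(31 + 200\right)}{2} = -1 + \frac{-24 + 231}{2} = -1 + \frac{1}{2} \cdot 207 = -1 + \frac{207}{2} = \frac{205}{2} \approx 102.5$)
$16 w = 16 \cdot \frac{205}{2} = 1640$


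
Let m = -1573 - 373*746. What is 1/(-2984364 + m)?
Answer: -1/3264195 ≈ -3.0635e-7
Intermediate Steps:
m = -279831 (m = -1573 - 278258 = -279831)
1/(-2984364 + m) = 1/(-2984364 - 279831) = 1/(-3264195) = -1/3264195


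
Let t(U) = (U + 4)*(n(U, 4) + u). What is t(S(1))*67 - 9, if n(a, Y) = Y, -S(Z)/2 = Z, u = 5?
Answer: 1197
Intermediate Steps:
S(Z) = -2*Z
t(U) = 36 + 9*U (t(U) = (U + 4)*(4 + 5) = (4 + U)*9 = 36 + 9*U)
t(S(1))*67 - 9 = (36 + 9*(-2*1))*67 - 9 = (36 + 9*(-2))*67 - 9 = (36 - 18)*67 - 9 = 18*67 - 9 = 1206 - 9 = 1197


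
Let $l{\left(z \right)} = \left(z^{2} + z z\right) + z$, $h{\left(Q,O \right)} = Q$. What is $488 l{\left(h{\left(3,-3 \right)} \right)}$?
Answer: $10248$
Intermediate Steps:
$l{\left(z \right)} = z + 2 z^{2}$ ($l{\left(z \right)} = \left(z^{2} + z^{2}\right) + z = 2 z^{2} + z = z + 2 z^{2}$)
$488 l{\left(h{\left(3,-3 \right)} \right)} = 488 \cdot 3 \left(1 + 2 \cdot 3\right) = 488 \cdot 3 \left(1 + 6\right) = 488 \cdot 3 \cdot 7 = 488 \cdot 21 = 10248$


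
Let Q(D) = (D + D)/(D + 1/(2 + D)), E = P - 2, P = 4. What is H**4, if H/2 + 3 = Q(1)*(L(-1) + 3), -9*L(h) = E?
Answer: 2401/81 ≈ 29.642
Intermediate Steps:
E = 2 (E = 4 - 2 = 2)
Q(D) = 2*D/(D + 1/(2 + D)) (Q(D) = (2*D)/(D + 1/(2 + D)) = 2*D/(D + 1/(2 + D)))
L(h) = -2/9 (L(h) = -1/9*2 = -2/9)
H = 7/3 (H = -6 + 2*((2*1*(2 + 1)/(1 + 1**2 + 2*1))*(-2/9 + 3)) = -6 + 2*((2*1*3/(1 + 1 + 2))*(25/9)) = -6 + 2*((2*1*3/4)*(25/9)) = -6 + 2*((2*1*(1/4)*3)*(25/9)) = -6 + 2*((3/2)*(25/9)) = -6 + 2*(25/6) = -6 + 25/3 = 7/3 ≈ 2.3333)
H**4 = (7/3)**4 = 2401/81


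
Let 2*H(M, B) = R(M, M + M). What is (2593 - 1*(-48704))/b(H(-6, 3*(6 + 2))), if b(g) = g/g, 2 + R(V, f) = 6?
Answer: 51297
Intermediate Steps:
R(V, f) = 4 (R(V, f) = -2 + 6 = 4)
H(M, B) = 2 (H(M, B) = (½)*4 = 2)
b(g) = 1
(2593 - 1*(-48704))/b(H(-6, 3*(6 + 2))) = (2593 - 1*(-48704))/1 = (2593 + 48704)*1 = 51297*1 = 51297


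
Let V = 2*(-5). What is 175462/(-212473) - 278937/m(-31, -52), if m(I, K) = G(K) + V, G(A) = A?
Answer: 59255702557/13173326 ≈ 4498.2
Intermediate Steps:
V = -10
m(I, K) = -10 + K (m(I, K) = K - 10 = -10 + K)
175462/(-212473) - 278937/m(-31, -52) = 175462/(-212473) - 278937/(-10 - 52) = 175462*(-1/212473) - 278937/(-62) = -175462/212473 - 278937*(-1/62) = -175462/212473 + 278937/62 = 59255702557/13173326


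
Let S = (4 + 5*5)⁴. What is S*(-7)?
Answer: -4950967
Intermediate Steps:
S = 707281 (S = (4 + 25)⁴ = 29⁴ = 707281)
S*(-7) = 707281*(-7) = -4950967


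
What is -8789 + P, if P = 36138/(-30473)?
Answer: -267863335/30473 ≈ -8790.2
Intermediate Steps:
P = -36138/30473 (P = 36138*(-1/30473) = -36138/30473 ≈ -1.1859)
-8789 + P = -8789 - 36138/30473 = -267863335/30473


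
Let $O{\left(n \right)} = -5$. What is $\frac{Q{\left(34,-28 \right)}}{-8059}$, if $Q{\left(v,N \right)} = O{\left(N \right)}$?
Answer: $\frac{5}{8059} \approx 0.00062042$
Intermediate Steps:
$Q{\left(v,N \right)} = -5$
$\frac{Q{\left(34,-28 \right)}}{-8059} = - \frac{5}{-8059} = \left(-5\right) \left(- \frac{1}{8059}\right) = \frac{5}{8059}$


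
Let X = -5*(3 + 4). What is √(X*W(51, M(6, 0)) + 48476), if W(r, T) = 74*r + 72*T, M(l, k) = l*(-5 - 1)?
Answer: √7106 ≈ 84.297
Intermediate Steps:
X = -35 (X = -5*7 = -35)
M(l, k) = -6*l (M(l, k) = l*(-6) = -6*l)
W(r, T) = 72*T + 74*r
√(X*W(51, M(6, 0)) + 48476) = √(-35*(72*(-6*6) + 74*51) + 48476) = √(-35*(72*(-36) + 3774) + 48476) = √(-35*(-2592 + 3774) + 48476) = √(-35*1182 + 48476) = √(-41370 + 48476) = √7106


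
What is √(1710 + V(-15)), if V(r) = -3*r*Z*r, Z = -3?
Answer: 3*√415 ≈ 61.115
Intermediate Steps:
V(r) = 9*r² (V(r) = -3*r*(-3)*r = -3*(-3*r)*r = -(-9)*r² = 9*r²)
√(1710 + V(-15)) = √(1710 + 9*(-15)²) = √(1710 + 9*225) = √(1710 + 2025) = √3735 = 3*√415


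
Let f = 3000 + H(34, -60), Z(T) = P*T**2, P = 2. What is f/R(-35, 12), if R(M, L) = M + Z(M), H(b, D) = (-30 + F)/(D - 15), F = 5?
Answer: 9001/7245 ≈ 1.2424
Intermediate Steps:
H(b, D) = -25/(-15 + D) (H(b, D) = (-30 + 5)/(D - 15) = -25/(-15 + D))
Z(T) = 2*T**2
f = 9001/3 (f = 3000 - 25/(-15 - 60) = 3000 - 25/(-75) = 3000 - 25*(-1/75) = 3000 + 1/3 = 9001/3 ≈ 3000.3)
R(M, L) = M + 2*M**2
f/R(-35, 12) = 9001/(3*((-35*(1 + 2*(-35))))) = 9001/(3*((-35*(1 - 70)))) = 9001/(3*((-35*(-69)))) = (9001/3)/2415 = (9001/3)*(1/2415) = 9001/7245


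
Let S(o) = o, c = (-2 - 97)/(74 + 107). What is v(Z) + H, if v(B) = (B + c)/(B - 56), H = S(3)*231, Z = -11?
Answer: 8406101/12127 ≈ 693.17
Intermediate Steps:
c = -99/181 ≈ -0.54696
H = 693 (H = 3*231 = 693)
v(B) = (-99/181 + B)/(-56 + B) (v(B) = (B - 99/181)/(B - 56) = (-99/181 + B)/(-56 + B))
v(Z) + H = (-99/181 - 11)/(-56 - 11) + 693 = -2090/181/(-67) + 693 = -1/67*(-2090/181) + 693 = 2090/12127 + 693 = 8406101/12127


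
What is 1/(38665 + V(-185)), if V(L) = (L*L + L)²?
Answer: 1/1158760265 ≈ 8.6299e-10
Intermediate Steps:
V(L) = (L + L²)² (V(L) = (L² + L)² = (L + L²)²)
1/(38665 + V(-185)) = 1/(38665 + (-185)²*(1 - 185)²) = 1/(38665 + 34225*(-184)²) = 1/(38665 + 34225*33856) = 1/(38665 + 1158721600) = 1/1158760265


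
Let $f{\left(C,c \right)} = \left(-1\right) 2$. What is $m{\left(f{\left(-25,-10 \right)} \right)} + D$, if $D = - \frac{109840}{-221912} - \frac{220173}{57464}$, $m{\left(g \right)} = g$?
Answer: $- \frac{8506385919}{1593993896} \approx -5.3365$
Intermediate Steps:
$f{\left(C,c \right)} = -2$
$D = - \frac{5318398127}{1593993896}$ ($D = \left(-109840\right) \left(- \frac{1}{221912}\right) - \frac{220173}{57464} = \frac{13730}{27739} - \frac{220173}{57464} = - \frac{5318398127}{1593993896} \approx -3.3365$)
$m{\left(f{\left(-25,-10 \right)} \right)} + D = -2 - \frac{5318398127}{1593993896} = - \frac{8506385919}{1593993896}$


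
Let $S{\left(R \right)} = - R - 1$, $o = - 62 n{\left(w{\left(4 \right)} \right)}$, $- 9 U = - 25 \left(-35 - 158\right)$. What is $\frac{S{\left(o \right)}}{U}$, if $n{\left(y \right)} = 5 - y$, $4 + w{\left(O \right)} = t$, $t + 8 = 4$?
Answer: $- \frac{1449}{965} \approx -1.5016$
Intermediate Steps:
$t = -4$ ($t = -8 + 4 = -4$)
$w{\left(O \right)} = -8$ ($w{\left(O \right)} = -4 - 4 = -8$)
$U = - \frac{4825}{9}$ ($U = - \frac{\left(-25\right) \left(-35 - 158\right)}{9} = - \frac{\left(-25\right) \left(-193\right)}{9} = \left(- \frac{1}{9}\right) 4825 = - \frac{4825}{9} \approx -536.11$)
$o = -806$ ($o = - 62 \left(5 - -8\right) = - 62 \left(5 + 8\right) = \left(-62\right) 13 = -806$)
$S{\left(R \right)} = -1 - R$
$\frac{S{\left(o \right)}}{U} = \frac{-1 - -806}{- \frac{4825}{9}} = \left(-1 + 806\right) \left(- \frac{9}{4825}\right) = 805 \left(- \frac{9}{4825}\right) = - \frac{1449}{965}$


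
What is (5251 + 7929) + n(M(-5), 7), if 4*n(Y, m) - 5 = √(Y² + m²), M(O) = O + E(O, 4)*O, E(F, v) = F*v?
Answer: 52725/4 + √9074/4 ≈ 13205.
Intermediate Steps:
M(O) = O + 4*O² (M(O) = O + (O*4)*O = O + (4*O)*O = O + 4*O²)
n(Y, m) = 5/4 + √(Y² + m²)/4
(5251 + 7929) + n(M(-5), 7) = (5251 + 7929) + (5/4 + √((-5*(1 + 4*(-5)))² + 7²)/4) = 13180 + (5/4 + √((-5*(1 - 20))² + 49)/4) = 13180 + (5/4 + √((-5*(-19))² + 49)/4) = 13180 + (5/4 + √(95² + 49)/4) = 13180 + (5/4 + √(9025 + 49)/4) = 13180 + (5/4 + √9074/4) = 52725/4 + √9074/4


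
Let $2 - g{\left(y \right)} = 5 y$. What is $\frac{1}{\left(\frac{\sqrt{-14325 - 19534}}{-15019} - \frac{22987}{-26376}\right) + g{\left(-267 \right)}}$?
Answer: $\frac{209949241044383605464}{280885108578781987558945} + \frac{73140331699008 i \sqrt{691}}{280885108578781987558945} \approx 0.00074746 + 6.8449 \cdot 10^{-9} i$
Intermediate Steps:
$g{\left(y \right)} = 2 - 5 y$
$\frac{1}{\left(\frac{\sqrt{-14325 - 19534}}{-15019} - \frac{22987}{-26376}\right) + g{\left(-267 \right)}} = \frac{1}{\left(\frac{\sqrt{-14325 - 19534}}{-15019} - \frac{22987}{-26376}\right) + \left(2 - -1335\right)} = \frac{1}{\left(\sqrt{-33859} \left(- \frac{1}{15019}\right) - - \frac{22987}{26376}\right) + \left(2 + 1335\right)} = \frac{1}{\left(7 i \sqrt{691} \left(- \frac{1}{15019}\right) + \frac{22987}{26376}\right) + 1337} = \frac{1}{\left(- \frac{7 i \sqrt{691}}{15019} + \frac{22987}{26376}\right) + 1337} = \frac{1}{\left(\frac{22987}{26376} - \frac{7 i \sqrt{691}}{15019}\right) + 1337} = \frac{1}{\frac{35287699}{26376} - \frac{7 i \sqrt{691}}{15019}}$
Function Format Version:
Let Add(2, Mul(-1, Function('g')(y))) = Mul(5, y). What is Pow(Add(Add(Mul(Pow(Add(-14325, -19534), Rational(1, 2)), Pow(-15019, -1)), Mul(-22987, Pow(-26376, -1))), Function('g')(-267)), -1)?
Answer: Add(Rational(209949241044383605464, 280885108578781987558945), Mul(Rational(73140331699008, 280885108578781987558945), I, Pow(691, Rational(1, 2)))) ≈ Add(0.00074746, Mul(6.8449e-9, I))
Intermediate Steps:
Function('g')(y) = Add(2, Mul(-5, y)) (Function('g')(y) = Add(2, Mul(-1, Mul(5, y))) = Add(2, Mul(-5, y)))
Pow(Add(Add(Mul(Pow(Add(-14325, -19534), Rational(1, 2)), Pow(-15019, -1)), Mul(-22987, Pow(-26376, -1))), Function('g')(-267)), -1) = Pow(Add(Add(Mul(Pow(Add(-14325, -19534), Rational(1, 2)), Pow(-15019, -1)), Mul(-22987, Pow(-26376, -1))), Add(2, Mul(-5, -267))), -1) = Pow(Add(Add(Mul(Pow(-33859, Rational(1, 2)), Rational(-1, 15019)), Mul(-22987, Rational(-1, 26376))), Add(2, 1335)), -1) = Pow(Add(Add(Mul(Mul(7, I, Pow(691, Rational(1, 2))), Rational(-1, 15019)), Rational(22987, 26376)), 1337), -1) = Pow(Add(Add(Mul(Rational(-7, 15019), I, Pow(691, Rational(1, 2))), Rational(22987, 26376)), 1337), -1) = Pow(Add(Add(Rational(22987, 26376), Mul(Rational(-7, 15019), I, Pow(691, Rational(1, 2)))), 1337), -1) = Pow(Add(Rational(35287699, 26376), Mul(Rational(-7, 15019), I, Pow(691, Rational(1, 2)))), -1)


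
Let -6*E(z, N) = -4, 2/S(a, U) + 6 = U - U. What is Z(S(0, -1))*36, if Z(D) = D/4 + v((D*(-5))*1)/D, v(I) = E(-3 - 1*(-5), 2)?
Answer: -75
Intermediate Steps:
S(a, U) = -⅓ (S(a, U) = 2/(-6 + (U - U)) = 2/(-6 + 0) = 2/(-6) = 2*(-⅙) = -⅓)
E(z, N) = ⅔ (E(z, N) = -⅙*(-4) = ⅔)
v(I) = ⅔
Z(D) = D/4 + 2/(3*D)
Z(S(0, -1))*36 = ((¼)*(-⅓) + 2/(3*(-⅓)))*36 = (-1/12 + (⅔)*(-3))*36 = (-1/12 - 2)*36 = -25/12*36 = -75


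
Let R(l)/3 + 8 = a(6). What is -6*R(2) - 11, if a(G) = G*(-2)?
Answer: 349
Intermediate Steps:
a(G) = -2*G
R(l) = -60 (R(l) = -24 + 3*(-2*6) = -24 + 3*(-12) = -24 - 36 = -60)
-6*R(2) - 11 = -6*(-60) - 11 = 360 - 11 = 349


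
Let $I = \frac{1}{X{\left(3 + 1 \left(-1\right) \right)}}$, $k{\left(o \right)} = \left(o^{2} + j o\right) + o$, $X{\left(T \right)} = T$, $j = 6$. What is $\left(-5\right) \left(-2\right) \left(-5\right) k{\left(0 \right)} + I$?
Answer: $\frac{1}{2} \approx 0.5$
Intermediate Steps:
$k{\left(o \right)} = o^{2} + 7 o$ ($k{\left(o \right)} = \left(o^{2} + 6 o\right) + o = o^{2} + 7 o$)
$I = \frac{1}{2}$ ($I = \frac{1}{3 + 1 \left(-1\right)} = \frac{1}{3 - 1} = \frac{1}{2} \approx 0.5$)
$\left(-5\right) \left(-2\right) \left(-5\right) k{\left(0 \right)} + I = \left(-5\right) \left(-2\right) \left(-5\right) 0 \left(7 + 0\right) + \frac{1}{2} = 10 \left(-5\right) 0 \cdot 7 + \frac{1}{2} = \left(-50\right) 0 + \frac{1}{2} = 0 + \frac{1}{2} = \frac{1}{2}$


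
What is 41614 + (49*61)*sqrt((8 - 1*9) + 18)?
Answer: 41614 + 2989*sqrt(17) ≈ 53938.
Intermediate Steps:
41614 + (49*61)*sqrt((8 - 1*9) + 18) = 41614 + 2989*sqrt((8 - 9) + 18) = 41614 + 2989*sqrt(-1 + 18) = 41614 + 2989*sqrt(17)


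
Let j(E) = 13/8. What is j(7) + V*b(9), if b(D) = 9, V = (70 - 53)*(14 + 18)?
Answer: 39181/8 ≈ 4897.6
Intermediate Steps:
V = 544 (V = 17*32 = 544)
j(E) = 13/8 (j(E) = 13*(1/8) = 13/8)
j(7) + V*b(9) = 13/8 + 544*9 = 13/8 + 4896 = 39181/8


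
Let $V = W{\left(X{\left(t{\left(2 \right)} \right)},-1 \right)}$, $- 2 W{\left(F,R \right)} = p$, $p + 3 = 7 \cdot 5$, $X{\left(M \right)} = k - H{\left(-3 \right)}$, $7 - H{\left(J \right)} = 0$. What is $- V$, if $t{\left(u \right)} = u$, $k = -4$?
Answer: $16$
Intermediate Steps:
$H{\left(J \right)} = 7$ ($H{\left(J \right)} = 7 - 0 = 7 + 0 = 7$)
$X{\left(M \right)} = -11$ ($X{\left(M \right)} = -4 - 7 = -11$)
$p = 32$ ($p = -3 + 7 \cdot 5 = -3 + 35 = 32$)
$W{\left(F,R \right)} = -16$ ($W{\left(F,R \right)} = \left(- \frac{1}{2}\right) 32 = -16$)
$V = -16$
$- V = \left(-1\right) \left(-16\right) = 16$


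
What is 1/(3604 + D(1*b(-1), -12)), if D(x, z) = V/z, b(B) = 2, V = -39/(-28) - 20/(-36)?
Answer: 3024/10898005 ≈ 0.00027748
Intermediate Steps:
V = 491/252 (V = -39*(-1/28) - 20*(-1/36) = 39/28 + 5/9 = 491/252 ≈ 1.9484)
D(x, z) = 491/(252*z)
1/(3604 + D(1*b(-1), -12)) = 1/(3604 + (491/252)/(-12)) = 1/(3604 + (491/252)*(-1/12)) = 1/(3604 - 491/3024) = 1/(10898005/3024) = 3024/10898005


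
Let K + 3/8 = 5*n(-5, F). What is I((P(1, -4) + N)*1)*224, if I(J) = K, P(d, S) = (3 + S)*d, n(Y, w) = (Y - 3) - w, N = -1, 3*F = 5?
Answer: -32732/3 ≈ -10911.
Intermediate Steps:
F = 5/3 (F = (⅓)*5 = 5/3 ≈ 1.6667)
n(Y, w) = -3 + Y - w (n(Y, w) = (-3 + Y) - w = -3 + Y - w)
P(d, S) = d*(3 + S)
K = -1169/24 (K = -3/8 + 5*(-3 - 5 - 1*5/3) = -3/8 + 5*(-3 - 5 - 5/3) = -3/8 + 5*(-29/3) = -3/8 - 145/3 = -1169/24 ≈ -48.708)
I(J) = -1169/24
I((P(1, -4) + N)*1)*224 = -1169/24*224 = -32732/3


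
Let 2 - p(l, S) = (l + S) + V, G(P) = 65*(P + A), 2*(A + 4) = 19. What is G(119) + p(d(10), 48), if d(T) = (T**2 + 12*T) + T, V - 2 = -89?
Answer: 15807/2 ≈ 7903.5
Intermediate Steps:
V = -87 (V = 2 - 89 = -87)
A = 11/2 (A = -4 + (1/2)*19 = -4 + 19/2 = 11/2 ≈ 5.5000)
d(T) = T**2 + 13*T
G(P) = 715/2 + 65*P (G(P) = 65*(P + 11/2) = 65*(11/2 + P) = 715/2 + 65*P)
p(l, S) = 89 - S - l (p(l, S) = 2 - ((l + S) - 87) = 2 - ((S + l) - 87) = 2 - (-87 + S + l) = 2 + (87 - S - l) = 89 - S - l)
G(119) + p(d(10), 48) = (715/2 + 65*119) + (89 - 1*48 - 10*(13 + 10)) = (715/2 + 7735) + (89 - 48 - 10*23) = 16185/2 + (89 - 48 - 1*230) = 16185/2 + (89 - 48 - 230) = 16185/2 - 189 = 15807/2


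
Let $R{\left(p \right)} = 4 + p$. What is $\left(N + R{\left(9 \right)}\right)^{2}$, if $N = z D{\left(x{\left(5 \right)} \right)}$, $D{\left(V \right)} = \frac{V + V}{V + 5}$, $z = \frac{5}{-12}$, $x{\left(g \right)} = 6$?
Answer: $\frac{19044}{121} \approx 157.39$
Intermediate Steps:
$z = - \frac{5}{12}$ ($z = 5 \left(- \frac{1}{12}\right) = - \frac{5}{12} \approx -0.41667$)
$D{\left(V \right)} = \frac{2 V}{5 + V}$
$N = - \frac{5}{11}$ ($N = - \frac{5 \cdot 2 \cdot 6 \frac{1}{5 + 6}}{12} = - \frac{5 \cdot 2 \cdot 6 \cdot \frac{1}{11}}{12} = \left(- \frac{5}{12}\right) \frac{12}{11} = - \frac{5}{11} \approx -0.45455$)
$\left(N + R{\left(9 \right)}\right)^{2} = \left(- \frac{5}{11} + \left(4 + 9\right)\right)^{2} = \left(- \frac{5}{11} + 13\right)^{2} = \left(\frac{138}{11}\right)^{2} = \frac{19044}{121}$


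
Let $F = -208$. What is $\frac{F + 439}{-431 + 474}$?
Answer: $\frac{231}{43} \approx 5.3721$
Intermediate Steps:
$\frac{F + 439}{-431 + 474} = \frac{-208 + 439}{-431 + 474} = \frac{231}{43}$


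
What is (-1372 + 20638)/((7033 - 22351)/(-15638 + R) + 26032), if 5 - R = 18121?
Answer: 325152282/439349723 ≈ 0.74008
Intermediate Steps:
R = -18116 (R = 5 - 1*18121 = 5 - 18121 = -18116)
(-1372 + 20638)/((7033 - 22351)/(-15638 + R) + 26032) = (-1372 + 20638)/((7033 - 22351)/(-15638 - 18116) + 26032) = 19266/(-15318/(-33754) + 26032) = 19266/(-15318*(-1/33754) + 26032) = 19266/(7659/16877 + 26032) = 19266/(439349723/16877) = 19266*(16877/439349723) = 325152282/439349723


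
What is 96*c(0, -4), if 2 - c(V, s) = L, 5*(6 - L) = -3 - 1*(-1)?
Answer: -2112/5 ≈ -422.40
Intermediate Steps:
L = 32/5 (L = 6 - (-3 - 1*(-1))/5 = 6 - (-3 + 1)/5 = 6 - ⅕*(-2) = 6 + ⅖ = 32/5 ≈ 6.4000)
c(V, s) = -22/5 (c(V, s) = 2 - 1*32/5 = 2 - 32/5 = -22/5)
96*c(0, -4) = 96*(-22/5) = -2112/5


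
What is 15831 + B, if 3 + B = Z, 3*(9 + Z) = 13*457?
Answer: 53398/3 ≈ 17799.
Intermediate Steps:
Z = 5914/3 (Z = -9 + (13*457)/3 = -9 + (⅓)*5941 = -9 + 5941/3 = 5914/3 ≈ 1971.3)
B = 5905/3 (B = -3 + 5914/3 = 5905/3 ≈ 1968.3)
15831 + B = 15831 + 5905/3 = 53398/3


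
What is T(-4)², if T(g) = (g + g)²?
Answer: 4096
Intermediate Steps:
T(g) = 4*g² (T(g) = (2*g)² = 4*g²)
T(-4)² = (4*(-4)²)² = (4*16)² = 64² = 4096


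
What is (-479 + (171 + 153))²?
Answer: 24025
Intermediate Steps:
(-479 + (171 + 153))² = (-479 + 324)² = (-155)² = 24025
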